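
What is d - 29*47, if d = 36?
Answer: -1327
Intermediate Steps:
d - 29*47 = 36 - 29*47 = 36 - 1363 = -1327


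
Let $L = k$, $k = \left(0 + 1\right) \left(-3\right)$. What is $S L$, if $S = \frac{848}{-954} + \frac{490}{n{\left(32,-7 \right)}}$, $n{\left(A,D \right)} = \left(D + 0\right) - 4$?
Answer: $\frac{4498}{33} \approx 136.3$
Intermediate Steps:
$n{\left(A,D \right)} = -4 + D$ ($n{\left(A,D \right)} = D - 4 = -4 + D$)
$k = -3$ ($k = 1 \left(-3\right) = -3$)
$L = -3$
$S = - \frac{4498}{99}$ ($S = \frac{848}{-954} + \frac{490}{-4 - 7} = 848 \left(- \frac{1}{954}\right) + \frac{490}{-11} = - \frac{8}{9} + 490 \left(- \frac{1}{11}\right) = - \frac{8}{9} - \frac{490}{11} = - \frac{4498}{99} \approx -45.434$)
$S L = \left(- \frac{4498}{99}\right) \left(-3\right) = \frac{4498}{33}$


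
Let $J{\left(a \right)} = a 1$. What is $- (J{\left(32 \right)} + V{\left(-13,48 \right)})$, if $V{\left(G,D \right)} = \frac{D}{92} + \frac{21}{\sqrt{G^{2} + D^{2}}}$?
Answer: $- \frac{748}{23} - \frac{21 \sqrt{2473}}{2473} \approx -32.944$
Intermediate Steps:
$J{\left(a \right)} = a$
$V{\left(G,D \right)} = \frac{21}{\sqrt{D^{2} + G^{2}}} + \frac{D}{92}$ ($V{\left(G,D \right)} = D \frac{1}{92} + \frac{21}{\sqrt{D^{2} + G^{2}}} = \frac{D}{92} + \frac{21}{\sqrt{D^{2} + G^{2}}} = \frac{21}{\sqrt{D^{2} + G^{2}}} + \frac{D}{92}$)
$- (J{\left(32 \right)} + V{\left(-13,48 \right)}) = - (32 + \left(\frac{21}{\sqrt{48^{2} + \left(-13\right)^{2}}} + \frac{1}{92} \cdot 48\right)) = - (32 + \left(\frac{21}{\sqrt{2304 + 169}} + \frac{12}{23}\right)) = - (32 + \left(\frac{21}{\sqrt{2473}} + \frac{12}{23}\right)) = - (32 + \left(21 \frac{\sqrt{2473}}{2473} + \frac{12}{23}\right)) = - (32 + \left(\frac{21 \sqrt{2473}}{2473} + \frac{12}{23}\right)) = - (32 + \left(\frac{12}{23} + \frac{21 \sqrt{2473}}{2473}\right)) = - (\frac{748}{23} + \frac{21 \sqrt{2473}}{2473}) = - \frac{748}{23} - \frac{21 \sqrt{2473}}{2473}$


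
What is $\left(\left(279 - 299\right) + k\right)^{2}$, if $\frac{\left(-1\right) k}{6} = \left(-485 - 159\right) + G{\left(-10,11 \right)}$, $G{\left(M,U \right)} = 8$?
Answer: $14409616$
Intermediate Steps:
$k = 3816$ ($k = - 6 \left(\left(-485 - 159\right) + 8\right) = - 6 \left(-644 + 8\right) = \left(-6\right) \left(-636\right) = 3816$)
$\left(\left(279 - 299\right) + k\right)^{2} = \left(\left(279 - 299\right) + 3816\right)^{2} = \left(-20 + 3816\right)^{2} = 3796^{2} = 14409616$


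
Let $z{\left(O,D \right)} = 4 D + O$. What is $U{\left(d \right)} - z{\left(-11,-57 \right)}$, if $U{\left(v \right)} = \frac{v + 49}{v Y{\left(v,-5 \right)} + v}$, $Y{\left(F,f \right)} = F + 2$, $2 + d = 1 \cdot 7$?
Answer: $\frac{4807}{20} \approx 240.35$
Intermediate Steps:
$d = 5$ ($d = -2 + 1 \cdot 7 = -2 + 7 = 5$)
$Y{\left(F,f \right)} = 2 + F$
$U{\left(v \right)} = \frac{49 + v}{v + v \left(2 + v\right)}$ ($U{\left(v \right)} = \frac{v + 49}{v \left(2 + v\right) + v} = \frac{49 + v}{v + v \left(2 + v\right)}$)
$z{\left(O,D \right)} = O + 4 D$
$U{\left(d \right)} - z{\left(-11,-57 \right)} = \frac{49 + 5}{5 \left(3 + 5\right)} - \left(-11 + 4 \left(-57\right)\right) = \frac{1}{5} \cdot \frac{1}{8} \cdot 54 - \left(-11 - 228\right) = \frac{1}{5} \cdot \frac{1}{8} \cdot 54 - -239 = \frac{27}{20} + 239 = \frac{4807}{20}$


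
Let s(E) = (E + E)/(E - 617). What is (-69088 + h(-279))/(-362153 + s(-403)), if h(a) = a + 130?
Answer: 35310870/184697627 ≈ 0.19118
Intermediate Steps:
s(E) = 2*E/(-617 + E) (s(E) = (2*E)/(-617 + E) = 2*E/(-617 + E))
h(a) = 130 + a
(-69088 + h(-279))/(-362153 + s(-403)) = (-69088 + (130 - 279))/(-362153 + 2*(-403)/(-617 - 403)) = (-69088 - 149)/(-362153 + 2*(-403)/(-1020)) = -69237/(-362153 + 2*(-403)*(-1/1020)) = -69237/(-362153 + 403/510) = -69237/(-184697627/510) = -69237*(-510/184697627) = 35310870/184697627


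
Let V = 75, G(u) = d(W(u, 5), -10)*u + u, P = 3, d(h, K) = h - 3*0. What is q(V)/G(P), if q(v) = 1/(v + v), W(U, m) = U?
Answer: 1/1800 ≈ 0.00055556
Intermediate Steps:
d(h, K) = h (d(h, K) = h + 0 = h)
G(u) = u + u**2 (G(u) = u*u + u = u**2 + u = u + u**2)
q(v) = 1/(2*v)
q(V)/G(P) = ((1/2)/75)/((3*(1 + 3))) = ((1/2)*(1/75))/((3*4)) = (1/150)/12 = (1/150)*(1/12) = 1/1800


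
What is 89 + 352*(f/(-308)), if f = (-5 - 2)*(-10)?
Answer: 9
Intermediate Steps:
f = 70 (f = -7*(-10) = 70)
89 + 352*(f/(-308)) = 89 + 352*(70/(-308)) = 89 + 352*(70*(-1/308)) = 89 + 352*(-5/22) = 89 - 80 = 9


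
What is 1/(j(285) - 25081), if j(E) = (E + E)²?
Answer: 1/299819 ≈ 3.3353e-6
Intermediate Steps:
j(E) = 4*E² (j(E) = (2*E)² = 4*E²)
1/(j(285) - 25081) = 1/(4*285² - 25081) = 1/(4*81225 - 25081) = 1/(324900 - 25081) = 1/299819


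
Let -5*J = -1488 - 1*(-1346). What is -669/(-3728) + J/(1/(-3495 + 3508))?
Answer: 6885233/18640 ≈ 369.38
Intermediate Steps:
J = 142/5 (J = -(-1488 - 1*(-1346))/5 = -(-1488 + 1346)/5 = -1/5*(-142) = 142/5 ≈ 28.400)
-669/(-3728) + J/(1/(-3495 + 3508)) = -669/(-3728) + 142/(5*(1/(-3495 + 3508))) = -669*(-1/3728) + 142/(5*(1/13)) = 669/3728 + 142/(5*(1/13)) = 669/3728 + (142/5)*13 = 669/3728 + 1846/5 = 6885233/18640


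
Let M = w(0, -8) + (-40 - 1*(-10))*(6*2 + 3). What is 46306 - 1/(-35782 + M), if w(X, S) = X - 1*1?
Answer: 1677805299/36233 ≈ 46306.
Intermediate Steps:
w(X, S) = -1 + X (w(X, S) = X - 1 = -1 + X)
M = -451 (M = (-1 + 0) + (-40 - 1*(-10))*(6*2 + 3) = -1 + (-40 + 10)*(12 + 3) = -1 - 30*15 = -1 - 450 = -451)
46306 - 1/(-35782 + M) = 46306 - 1/(-35782 - 451) = 46306 - 1/(-36233) = 46306 - 1*(-1/36233) = 46306 + 1/36233 = 1677805299/36233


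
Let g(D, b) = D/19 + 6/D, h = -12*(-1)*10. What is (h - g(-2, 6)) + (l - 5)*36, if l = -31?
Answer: -22285/19 ≈ -1172.9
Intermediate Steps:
h = 120 (h = 12*10 = 120)
g(D, b) = 6/D + D/19 (g(D, b) = D*(1/19) + 6/D = D/19 + 6/D = 6/D + D/19)
(h - g(-2, 6)) + (l - 5)*36 = (120 - (6/(-2) + (1/19)*(-2))) + (-31 - 5)*36 = (120 - (6*(-½) - 2/19)) - 36*36 = (120 - (-3 - 2/19)) - 1296 = (120 - 1*(-59/19)) - 1296 = (120 + 59/19) - 1296 = 2339/19 - 1296 = -22285/19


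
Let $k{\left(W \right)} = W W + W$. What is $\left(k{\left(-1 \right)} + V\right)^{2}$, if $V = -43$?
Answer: $1849$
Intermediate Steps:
$k{\left(W \right)} = W + W^{2}$ ($k{\left(W \right)} = W^{2} + W = W + W^{2}$)
$\left(k{\left(-1 \right)} + V\right)^{2} = \left(- (1 - 1) - 43\right)^{2} = \left(\left(-1\right) 0 - 43\right)^{2} = \left(0 - 43\right)^{2} = \left(-43\right)^{2} = 1849$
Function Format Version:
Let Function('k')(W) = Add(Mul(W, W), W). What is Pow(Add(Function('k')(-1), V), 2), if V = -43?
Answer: 1849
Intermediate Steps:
Function('k')(W) = Add(W, Pow(W, 2)) (Function('k')(W) = Add(Pow(W, 2), W) = Add(W, Pow(W, 2)))
Pow(Add(Function('k')(-1), V), 2) = Pow(Add(Mul(-1, Add(1, -1)), -43), 2) = Pow(Add(Mul(-1, 0), -43), 2) = Pow(Add(0, -43), 2) = Pow(-43, 2) = 1849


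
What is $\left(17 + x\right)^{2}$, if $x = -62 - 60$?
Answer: $11025$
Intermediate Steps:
$x = -122$
$\left(17 + x\right)^{2} = \left(17 - 122\right)^{2} = \left(-105\right)^{2} = 11025$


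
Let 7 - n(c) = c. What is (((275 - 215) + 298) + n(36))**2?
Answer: 108241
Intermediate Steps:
n(c) = 7 - c
(((275 - 215) + 298) + n(36))**2 = (((275 - 215) + 298) + (7 - 1*36))**2 = ((60 + 298) + (7 - 36))**2 = (358 - 29)**2 = 329**2 = 108241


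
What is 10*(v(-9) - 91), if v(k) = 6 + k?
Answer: -940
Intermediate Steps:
10*(v(-9) - 91) = 10*((6 - 9) - 91) = 10*(-3 - 91) = 10*(-94) = -940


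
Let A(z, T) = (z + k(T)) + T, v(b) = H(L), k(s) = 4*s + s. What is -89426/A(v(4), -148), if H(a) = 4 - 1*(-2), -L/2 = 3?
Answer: 44713/441 ≈ 101.39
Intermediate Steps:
L = -6 (L = -2*3 = -6)
H(a) = 6 (H(a) = 4 + 2 = 6)
k(s) = 5*s
v(b) = 6
A(z, T) = z + 6*T (A(z, T) = (z + 5*T) + T = z + 6*T)
-89426/A(v(4), -148) = -89426/(6 + 6*(-148)) = -89426/(6 - 888) = -89426/(-882) = -89426*(-1/882) = 44713/441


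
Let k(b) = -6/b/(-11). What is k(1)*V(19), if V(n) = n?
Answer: 114/11 ≈ 10.364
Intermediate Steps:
k(b) = 6/(11*b) (k(b) = -6/b*(-1/11) = 6/(11*b))
k(1)*V(19) = ((6/11)/1)*19 = ((6/11)*1)*19 = (6/11)*19 = 114/11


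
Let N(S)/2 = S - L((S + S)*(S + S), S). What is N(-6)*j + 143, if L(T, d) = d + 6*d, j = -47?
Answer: -3241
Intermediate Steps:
L(T, d) = 7*d
N(S) = -12*S (N(S) = 2*(S - 7*S) = 2*(-6*S) = -12*S)
N(-6)*j + 143 = -12*(-6)*(-47) + 143 = 72*(-47) + 143 = -3384 + 143 = -3241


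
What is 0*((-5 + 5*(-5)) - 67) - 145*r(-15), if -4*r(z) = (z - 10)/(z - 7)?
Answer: 3625/88 ≈ 41.193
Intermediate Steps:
r(z) = -(-10 + z)/(4*(-7 + z)) (r(z) = -(z - 10)/(4*(z - 7)) = -(-10 + z)/(4*(-7 + z)))
0*((-5 + 5*(-5)) - 67) - 145*r(-15) = 0*((-5 + 5*(-5)) - 67) - 145*(10 - 1*(-15))/(4*(-7 - 15)) = 0*((-5 - 25) - 67) - 145*(10 + 15)/(4*(-22)) = 0*(-30 - 67) - 145*(-1)*25/(4*22) = 0*(-97) - 145*(-25/88) = 0 + 3625/88 = 3625/88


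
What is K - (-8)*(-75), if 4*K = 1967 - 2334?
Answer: -2767/4 ≈ -691.75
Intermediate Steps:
K = -367/4 (K = (1967 - 2334)/4 = (1/4)*(-367) = -367/4 ≈ -91.750)
K - (-8)*(-75) = -367/4 - (-8)*(-75) = -367/4 - 1*600 = -367/4 - 600 = -2767/4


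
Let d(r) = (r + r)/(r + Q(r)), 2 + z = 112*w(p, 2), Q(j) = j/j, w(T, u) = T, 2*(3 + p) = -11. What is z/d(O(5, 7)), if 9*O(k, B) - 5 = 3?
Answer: -8109/8 ≈ -1013.6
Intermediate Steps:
p = -17/2 (p = -3 + (½)*(-11) = -3 - 11/2 = -17/2 ≈ -8.5000)
O(k, B) = 8/9 (O(k, B) = 5/9 + (⅑)*3 = 5/9 + ⅓ = 8/9)
Q(j) = 1
z = -954 (z = -2 + 112*(-17/2) = -2 - 952 = -954)
d(r) = 2*r/(1 + r) (d(r) = (r + r)/(r + 1) = (2*r)/(1 + r) = 2*r/(1 + r))
z/d(O(5, 7)) = -954/(2*(8/9)/(1 + 8/9)) = -954/(2*(8/9)/(17/9)) = -954/(2*(8/9)*(9/17)) = -954/16/17 = -954*17/16 = -8109/8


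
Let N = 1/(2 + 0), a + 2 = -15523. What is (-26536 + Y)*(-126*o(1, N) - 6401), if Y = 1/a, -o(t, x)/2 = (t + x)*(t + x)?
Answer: 2403441153434/15525 ≈ 1.5481e+8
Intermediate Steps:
a = -15525 (a = -2 - 15523 = -15525)
N = 1/2 ≈ 0.50000
o(t, x) = -2*(t + x)**2 (o(t, x) = -2*(t + x)*(t + x) = -2*(t + x)**2)
Y = -1/15525 (Y = 1/(-15525) = -1/15525 ≈ -6.4412e-5)
(-26536 + Y)*(-126*o(1, N) - 6401) = (-26536 - 1/15525)*(-(-252)*(1 + 1/2)**2 - 6401) = -411971401*(-(-252)*(3/2)**2 - 6401)/15525 = -411971401*(-(-252)*9/4 - 6401)/15525 = -411971401*(-126*(-9/2) - 6401)/15525 = -411971401*(567 - 6401)/15525 = -411971401/15525*(-5834) = 2403441153434/15525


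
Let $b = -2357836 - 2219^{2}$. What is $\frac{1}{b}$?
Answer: $- \frac{1}{7281797} \approx -1.3733 \cdot 10^{-7}$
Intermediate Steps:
$b = -7281797$ ($b = -2357836 - 4923961 = -7281797$)
$\frac{1}{b} = \frac{1}{-7281797} = - \frac{1}{7281797}$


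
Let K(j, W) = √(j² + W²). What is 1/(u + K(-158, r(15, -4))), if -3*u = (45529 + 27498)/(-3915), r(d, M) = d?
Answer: -857702115/3469364291996 + 137945025*√25189/3469364291996 ≈ 0.0060632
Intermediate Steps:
K(j, W) = √(W² + j²)
u = 73027/11745 (u = -(45529 + 27498)/(3*(-3915)) = -73027*(-1)/(3*3915) = -⅓*(-73027/3915) = 73027/11745 ≈ 6.2177)
1/(u + K(-158, r(15, -4))) = 1/(73027/11745 + √(15² + (-158)²)) = 1/(73027/11745 + √(225 + 24964)) = 1/(73027/11745 + √25189)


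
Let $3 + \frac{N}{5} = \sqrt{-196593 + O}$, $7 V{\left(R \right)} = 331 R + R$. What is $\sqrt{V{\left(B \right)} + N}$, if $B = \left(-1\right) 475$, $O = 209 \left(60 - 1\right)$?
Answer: $\frac{\sqrt{-1104635 + 245 i \sqrt{184262}}}{7} \approx 7.1393 + 150.31 i$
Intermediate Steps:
$O = 12331$ ($O = 209 \cdot 59 = 12331$)
$B = -475$
$V{\left(R \right)} = \frac{332 R}{7}$ ($V{\left(R \right)} = \frac{331 R + R}{7} = \frac{332 R}{7}$)
$N = -15 + 5 i \sqrt{184262}$ ($N = -15 + 5 \sqrt{-196593 + 12331} = -15 + 5 \sqrt{-184262} = -15 + 5 i \sqrt{184262} \approx -15.0 + 2146.3 i$)
$\sqrt{V{\left(B \right)} + N} = \sqrt{\frac{332}{7} \left(-475\right) - \left(15 - 5 i \sqrt{184262}\right)} = \sqrt{- \frac{157700}{7} - \left(15 - 5 i \sqrt{184262}\right)} = \sqrt{- \frac{157805}{7} + 5 i \sqrt{184262}}$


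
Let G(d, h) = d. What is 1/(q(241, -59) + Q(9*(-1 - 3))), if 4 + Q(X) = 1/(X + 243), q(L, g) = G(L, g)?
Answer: 207/49060 ≈ 0.0042193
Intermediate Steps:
q(L, g) = L
Q(X) = -4 + 1/(243 + X) (Q(X) = -4 + 1/(X + 243) = -4 + 1/(243 + X))
1/(q(241, -59) + Q(9*(-1 - 3))) = 1/(241 + (-971 - 36*(-1 - 3))/(243 + 9*(-1 - 3))) = 1/(241 + (-971 - 36*(-4))/(243 + 9*(-4))) = 1/(241 + (-971 - 4*(-36))/(243 - 36)) = 1/(241 + (-971 + 144)/207) = 1/(241 + (1/207)*(-827)) = 1/(241 - 827/207) = 1/(49060/207) = 207/49060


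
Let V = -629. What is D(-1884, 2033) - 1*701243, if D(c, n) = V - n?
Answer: -703905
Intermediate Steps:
D(c, n) = -629 - n
D(-1884, 2033) - 1*701243 = (-629 - 1*2033) - 1*701243 = (-629 - 2033) - 701243 = -2662 - 701243 = -703905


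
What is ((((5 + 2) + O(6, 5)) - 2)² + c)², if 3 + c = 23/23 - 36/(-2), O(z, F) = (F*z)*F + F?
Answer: 656179456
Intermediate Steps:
O(z, F) = F + z*F² (O(z, F) = z*F² + F = F + z*F²)
c = 16 (c = -3 + (23/23 - 36/(-2)) = -3 + (23*(1/23) - 36*(-½)) = -3 + (1 + 18) = -3 + 19 = 16)
((((5 + 2) + O(6, 5)) - 2)² + c)² = ((((5 + 2) + 5*(1 + 5*6)) - 2)² + 16)² = (((7 + 5*(1 + 30)) - 2)² + 16)² = (((7 + 5*31) - 2)² + 16)² = (((7 + 155) - 2)² + 16)² = ((162 - 2)² + 16)² = (160² + 16)² = (25600 + 16)² = 25616² = 656179456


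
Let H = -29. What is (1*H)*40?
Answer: -1160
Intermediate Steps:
(1*H)*40 = (1*(-29))*40 = -29*40 = -1160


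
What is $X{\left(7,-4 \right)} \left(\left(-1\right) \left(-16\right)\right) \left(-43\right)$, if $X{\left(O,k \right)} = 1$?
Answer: $-688$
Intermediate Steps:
$X{\left(7,-4 \right)} \left(\left(-1\right) \left(-16\right)\right) \left(-43\right) = 1 \left(\left(-1\right) \left(-16\right)\right) \left(-43\right) = 1 \cdot 16 \left(-43\right) = 16 \left(-43\right) = -688$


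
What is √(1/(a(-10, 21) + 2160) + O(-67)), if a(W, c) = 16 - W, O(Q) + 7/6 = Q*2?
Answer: I*√1453285590/3279 ≈ 11.626*I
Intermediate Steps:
O(Q) = -7/6 + 2*Q (O(Q) = -7/6 + Q*2 = -7/6 + 2*Q)
√(1/(a(-10, 21) + 2160) + O(-67)) = √(1/((16 - 1*(-10)) + 2160) + (-7/6 + 2*(-67))) = √(1/((16 + 10) + 2160) + (-7/6 - 134)) = √(1/(26 + 2160) - 811/6) = √(1/2186 - 811/6) = √(-443210/3279) = I*√1453285590/3279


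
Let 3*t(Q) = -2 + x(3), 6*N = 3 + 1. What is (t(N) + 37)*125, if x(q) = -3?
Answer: 13250/3 ≈ 4416.7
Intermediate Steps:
N = ⅔ (N = (3 + 1)/6 = (⅙)*4 = ⅔ ≈ 0.66667)
t(Q) = -5/3 (t(Q) = (-2 - 3)/3 = (⅓)*(-5) = -5/3)
(t(N) + 37)*125 = (-5/3 + 37)*125 = (106/3)*125 = 13250/3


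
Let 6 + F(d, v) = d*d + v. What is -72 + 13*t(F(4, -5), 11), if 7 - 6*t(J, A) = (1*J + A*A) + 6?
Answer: -2057/6 ≈ -342.83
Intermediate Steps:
F(d, v) = -6 + v + d**2 (F(d, v) = -6 + (d*d + v) = -6 + (d**2 + v) = -6 + (v + d**2) = -6 + v + d**2)
t(J, A) = 1/6 - J/6 - A**2/6 (t(J, A) = 7/6 - ((1*J + A*A) + 6)/6 = 7/6 - ((J + A**2) + 6)/6 = 7/6 - (6 + J + A**2)/6 = 7/6 + (-1 - J/6 - A**2/6) = 1/6 - J/6 - A**2/6)
-72 + 13*t(F(4, -5), 11) = -72 + 13*(1/6 - (-6 - 5 + 4**2)/6 - 1/6*11**2) = -72 + 13*(1/6 - (-6 - 5 + 16)/6 - 1/6*121) = -72 + 13*(1/6 - 1/6*5 - 121/6) = -72 + 13*(1/6 - 5/6 - 121/6) = -72 + 13*(-125/6) = -72 - 1625/6 = -2057/6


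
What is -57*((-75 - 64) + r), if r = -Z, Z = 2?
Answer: 8037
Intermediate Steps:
r = -2 (r = -1*2 = -2)
-57*((-75 - 64) + r) = -57*((-75 - 64) - 2) = -57*(-139 - 2) = -57*(-141) = 8037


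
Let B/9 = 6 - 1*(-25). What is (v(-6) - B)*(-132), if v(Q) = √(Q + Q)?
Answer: 36828 - 264*I*√3 ≈ 36828.0 - 457.26*I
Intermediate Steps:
B = 279 (B = 9*(6 - 1*(-25)) = 9*(6 + 25) = 9*31 = 279)
v(Q) = √2*√Q (v(Q) = √(2*Q) = √2*√Q)
(v(-6) - B)*(-132) = (√2*√(-6) - 1*279)*(-132) = (√2*(I*√6) - 279)*(-132) = (2*I*√3 - 279)*(-132) = (-279 + 2*I*√3)*(-132) = 36828 - 264*I*√3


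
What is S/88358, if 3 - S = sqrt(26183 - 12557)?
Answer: 3/88358 - 3*sqrt(1514)/88358 ≈ -0.0012872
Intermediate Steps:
S = 3 - 3*sqrt(1514) (S = 3 - sqrt(26183 - 12557) = 3 - sqrt(13626) = 3 - 3*sqrt(1514) ≈ -113.73)
S/88358 = (3 - 3*sqrt(1514))/88358 = (3 - 3*sqrt(1514))*(1/88358) = 3/88358 - 3*sqrt(1514)/88358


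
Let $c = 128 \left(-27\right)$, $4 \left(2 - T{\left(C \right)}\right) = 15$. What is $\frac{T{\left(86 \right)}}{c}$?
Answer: $\frac{7}{13824} \approx 0.00050637$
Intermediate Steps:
$T{\left(C \right)} = - \frac{7}{4}$ ($T{\left(C \right)} = 2 - \frac{15}{4} = - \frac{7}{4}$)
$c = -3456$
$\frac{T{\left(86 \right)}}{c} = - \frac{7}{4 \left(-3456\right)} = \left(- \frac{7}{4}\right) \left(- \frac{1}{3456}\right) = \frac{7}{13824}$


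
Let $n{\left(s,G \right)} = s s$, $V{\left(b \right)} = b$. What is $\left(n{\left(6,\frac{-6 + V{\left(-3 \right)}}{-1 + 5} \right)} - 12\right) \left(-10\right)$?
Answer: $-240$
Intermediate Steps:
$n{\left(s,G \right)} = s^{2}$
$\left(n{\left(6,\frac{-6 + V{\left(-3 \right)}}{-1 + 5} \right)} - 12\right) \left(-10\right) = \left(6^{2} - 12\right) \left(-10\right) = \left(36 - 12\right) \left(-10\right) = 24 \left(-10\right) = -240$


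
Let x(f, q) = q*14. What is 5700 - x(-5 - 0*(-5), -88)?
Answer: 6932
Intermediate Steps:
x(f, q) = 14*q
5700 - x(-5 - 0*(-5), -88) = 5700 - 14*(-88) = 5700 - 1*(-1232) = 5700 + 1232 = 6932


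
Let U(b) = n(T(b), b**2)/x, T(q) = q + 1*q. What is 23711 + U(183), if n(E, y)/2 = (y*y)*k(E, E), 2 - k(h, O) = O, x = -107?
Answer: 816464089165/107 ≈ 7.6305e+9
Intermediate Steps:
k(h, O) = 2 - O
T(q) = 2*q (T(q) = q + q = 2*q)
n(E, y) = 2*y**2*(2 - E) (n(E, y) = 2*((y*y)*(2 - E)) = 2*(y**2*(2 - E)) = 2*y**2*(2 - E))
U(b) = -2*b**4*(2 - 2*b)/107 (U(b) = (2*(b**2)**2*(2 - 2*b))/(-107) = (2*b**4*(2 - 2*b))*(-1/107) = -2*b**4*(2 - 2*b)/107)
23711 + U(183) = 23711 + (4/107)*183**4*(-1 + 183) = 23711 + (4/107)*1121513121*182 = 23711 + 816461552088/107 = 816464089165/107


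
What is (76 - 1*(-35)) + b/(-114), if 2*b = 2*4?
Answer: 6325/57 ≈ 110.96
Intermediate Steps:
b = 4 (b = (2*4)/2 = (½)*8 = 4)
(76 - 1*(-35)) + b/(-114) = (76 - 1*(-35)) + 4/(-114) = (76 + 35) + 4*(-1/114) = 111 - 2/57 = 6325/57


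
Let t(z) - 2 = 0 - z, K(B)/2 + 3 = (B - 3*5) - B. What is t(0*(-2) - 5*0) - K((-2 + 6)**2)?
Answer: 38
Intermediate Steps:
K(B) = -36 (K(B) = -6 + 2*((B - 3*5) - B) = -6 + 2*((B - 15) - B) = -6 + 2*((-15 + B) - B) = -6 + 2*(-15) = -6 - 30 = -36)
t(z) = 2 - z (t(z) = 2 + (0 - z) = 2 - z)
t(0*(-2) - 5*0) - K((-2 + 6)**2) = (2 - (0*(-2) - 5*0)) - 1*(-36) = (2 - (0 + 0)) + 36 = (2 - 1*0) + 36 = (2 + 0) + 36 = 2 + 36 = 38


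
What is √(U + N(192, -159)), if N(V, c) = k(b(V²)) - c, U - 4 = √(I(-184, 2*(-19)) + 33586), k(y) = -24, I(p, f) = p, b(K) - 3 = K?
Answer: √(139 + √33402) ≈ 17.938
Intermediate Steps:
b(K) = 3 + K
U = 4 + √33402 (U = 4 + √(-184 + 33586) = 4 + √33402 ≈ 186.76)
N(V, c) = -24 - c
√(U + N(192, -159)) = √((4 + √33402) + (-24 - 1*(-159))) = √((4 + √33402) + (-24 + 159)) = √((4 + √33402) + 135) = √(139 + √33402)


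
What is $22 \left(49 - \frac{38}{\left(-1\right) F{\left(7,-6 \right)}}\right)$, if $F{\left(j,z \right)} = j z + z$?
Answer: $\frac{12727}{12} \approx 1060.6$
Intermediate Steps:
$F{\left(j,z \right)} = z + j z$
$22 \left(49 - \frac{38}{\left(-1\right) F{\left(7,-6 \right)}}\right) = 22 \left(49 - \frac{38}{\left(-1\right) \left(- 6 \left(1 + 7\right)\right)}\right) = 22 \left(49 - \frac{38}{\left(-1\right) \left(\left(-6\right) 8\right)}\right) = 22 \left(49 - \frac{38}{\left(-1\right) \left(-48\right)}\right) = 22 \left(49 - \frac{38}{48}\right) = 22 \left(49 - \frac{19}{24}\right) = 22 \cdot \frac{1157}{24} = \frac{12727}{12}$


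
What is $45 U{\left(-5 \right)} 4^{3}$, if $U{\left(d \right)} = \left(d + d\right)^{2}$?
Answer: $288000$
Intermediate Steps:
$U{\left(d \right)} = 4 d^{2}$ ($U{\left(d \right)} = \left(2 d\right)^{2} = 4 d^{2}$)
$45 U{\left(-5 \right)} 4^{3} = 45 \cdot 4 \left(-5\right)^{2} \cdot 4^{3} = 45 \cdot 4 \cdot 25 \cdot 64 = 45 \cdot 100 \cdot 64 = 4500 \cdot 64 = 288000$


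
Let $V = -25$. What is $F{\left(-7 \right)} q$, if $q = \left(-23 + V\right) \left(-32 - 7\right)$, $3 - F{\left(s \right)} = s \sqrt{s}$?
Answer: $5616 + 13104 i \sqrt{7} \approx 5616.0 + 34670.0 i$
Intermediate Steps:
$F{\left(s \right)} = 3 - s^{\frac{3}{2}}$ ($F{\left(s \right)} = 3 - s \sqrt{s} = 3 - s^{\frac{3}{2}}$)
$q = 1872$ ($q = \left(-23 - 25\right) \left(-32 - 7\right) = \left(-48\right) \left(-39\right) = 1872$)
$F{\left(-7 \right)} q = \left(3 - \left(-7\right)^{\frac{3}{2}}\right) 1872 = \left(3 - - 7 i \sqrt{7}\right) 1872 = \left(3 + 7 i \sqrt{7}\right) 1872 = 5616 + 13104 i \sqrt{7}$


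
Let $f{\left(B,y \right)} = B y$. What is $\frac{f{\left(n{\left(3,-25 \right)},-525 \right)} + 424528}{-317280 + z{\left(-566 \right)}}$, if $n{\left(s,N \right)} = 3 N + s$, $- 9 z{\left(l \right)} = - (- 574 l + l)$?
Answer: $- \frac{693492}{421867} \approx -1.6439$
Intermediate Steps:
$z{\left(l \right)} = - \frac{191 l}{3}$ ($z{\left(l \right)} = - \frac{\left(-1\right) \left(- 574 l + l\right)}{9} = - \frac{\left(-1\right) \left(- 573 l\right)}{9} = - \frac{573 l}{9} = - \frac{191 l}{3}$)
$n{\left(s,N \right)} = s + 3 N$
$\frac{f{\left(n{\left(3,-25 \right)},-525 \right)} + 424528}{-317280 + z{\left(-566 \right)}} = \frac{\left(3 + 3 \left(-25\right)\right) \left(-525\right) + 424528}{-317280 - - \frac{108106}{3}} = \frac{\left(3 - 75\right) \left(-525\right) + 424528}{-317280 + \frac{108106}{3}} = \frac{\left(-72\right) \left(-525\right) + 424528}{- \frac{843734}{3}} = \left(37800 + 424528\right) \left(- \frac{3}{843734}\right) = 462328 \left(- \frac{3}{843734}\right) = - \frac{693492}{421867}$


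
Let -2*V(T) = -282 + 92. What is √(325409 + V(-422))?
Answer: 8*√5086 ≈ 570.53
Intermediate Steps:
V(T) = 95 (V(T) = -(-282 + 92)/2 = -½*(-190) = 95)
√(325409 + V(-422)) = √(325409 + 95) = √325504 = 8*√5086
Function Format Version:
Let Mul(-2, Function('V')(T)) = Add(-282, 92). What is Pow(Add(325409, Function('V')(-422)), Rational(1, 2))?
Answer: Mul(8, Pow(5086, Rational(1, 2))) ≈ 570.53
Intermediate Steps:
Function('V')(T) = 95 (Function('V')(T) = Mul(Rational(-1, 2), Add(-282, 92)) = Mul(Rational(-1, 2), -190) = 95)
Pow(Add(325409, Function('V')(-422)), Rational(1, 2)) = Pow(Add(325409, 95), Rational(1, 2)) = Pow(325504, Rational(1, 2)) = Mul(8, Pow(5086, Rational(1, 2)))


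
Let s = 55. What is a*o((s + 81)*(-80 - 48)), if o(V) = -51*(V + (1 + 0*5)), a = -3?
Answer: -2663271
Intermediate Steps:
o(V) = -51 - 51*V (o(V) = -51*(V + (1 + 0)) = -51*(V + 1) = -51*(1 + V) = -51 - 51*V)
a*o((s + 81)*(-80 - 48)) = -3*(-51 - 51*(55 + 81)*(-80 - 48)) = -3*(-51 - 6936*(-128)) = -3*(-51 - 51*(-17408)) = -3*(-51 + 887808) = -3*887757 = -2663271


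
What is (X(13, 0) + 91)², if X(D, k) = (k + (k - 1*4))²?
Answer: 11449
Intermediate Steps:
X(D, k) = (-4 + 2*k)² (X(D, k) = (k + (k - 4))² = (k + (-4 + k))² = (-4 + 2*k)²)
(X(13, 0) + 91)² = (4*(-2 + 0)² + 91)² = (4*(-2)² + 91)² = (4*4 + 91)² = (16 + 91)² = 107² = 11449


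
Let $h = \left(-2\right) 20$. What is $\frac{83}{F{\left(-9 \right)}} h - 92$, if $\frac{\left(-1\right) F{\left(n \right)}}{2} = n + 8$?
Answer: $-1752$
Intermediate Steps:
$F{\left(n \right)} = -16 - 2 n$ ($F{\left(n \right)} = - 2 \left(n + 8\right) = - 2 \left(8 + n\right) = -16 - 2 n$)
$h = -40$
$\frac{83}{F{\left(-9 \right)}} h - 92 = \frac{83}{-16 - -18} \left(-40\right) - 92 = \frac{83}{-16 + 18} \left(-40\right) - 92 = \frac{83}{2} \left(-40\right) - 92 = -1660 - 92 = -1752$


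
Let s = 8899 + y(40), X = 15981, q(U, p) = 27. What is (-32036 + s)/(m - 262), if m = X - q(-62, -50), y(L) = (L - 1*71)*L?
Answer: -24377/15692 ≈ -1.5535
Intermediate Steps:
y(L) = L*(-71 + L) (y(L) = (L - 71)*L = (-71 + L)*L = L*(-71 + L))
m = 15954 (m = 15981 - 1*27 = 15981 - 27 = 15954)
s = 7659 (s = 8899 + 40*(-71 + 40) = 8899 + 40*(-31) = 8899 - 1240 = 7659)
(-32036 + s)/(m - 262) = (-32036 + 7659)/(15954 - 262) = -24377/15692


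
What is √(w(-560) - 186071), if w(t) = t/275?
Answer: 3*I*√62541215/55 ≈ 431.36*I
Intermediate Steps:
w(t) = t/275 (w(t) = t*(1/275) = t/275)
√(w(-560) - 186071) = √((1/275)*(-560) - 186071) = √(-112/55 - 186071) = √(-10234017/55) = 3*I*√62541215/55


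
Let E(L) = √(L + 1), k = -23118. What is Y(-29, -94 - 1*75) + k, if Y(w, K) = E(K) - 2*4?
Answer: -23126 + 2*I*√42 ≈ -23126.0 + 12.961*I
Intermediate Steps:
E(L) = √(1 + L)
Y(w, K) = -8 + √(1 + K) (Y(w, K) = √(1 + K) - 2*4 = √(1 + K) - 8 = -8 + √(1 + K))
Y(-29, -94 - 1*75) + k = (-8 + √(1 + (-94 - 1*75))) - 23118 = (-8 + √(1 + (-94 - 75))) - 23118 = (-8 + √(1 - 169)) - 23118 = (-8 + √(-168)) - 23118 = (-8 + 2*I*√42) - 23118 = -23126 + 2*I*√42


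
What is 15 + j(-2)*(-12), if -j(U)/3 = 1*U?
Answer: -57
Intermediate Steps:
j(U) = -3*U
15 + j(-2)*(-12) = 15 - 3*(-2)*(-12) = 15 + 6*(-12) = 15 - 72 = -57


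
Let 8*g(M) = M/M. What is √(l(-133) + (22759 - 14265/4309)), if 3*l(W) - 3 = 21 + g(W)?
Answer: √60863780978934/51708 ≈ 150.88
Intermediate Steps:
g(M) = ⅛ (g(M) = (M/M)/8 = (⅛)*1 = ⅛)
l(W) = 193/24 (l(W) = 1 + (21 + ⅛)/3 = 1 + (⅓)*(169/8) = 1 + 169/24 = 193/24)
√(l(-133) + (22759 - 14265/4309)) = √(193/24 + (22759 - 14265/4309)) = √(193/24 + 98054266/4309) = √(2354134021/103416) = √60863780978934/51708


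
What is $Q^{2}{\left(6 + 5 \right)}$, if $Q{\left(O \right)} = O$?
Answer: $121$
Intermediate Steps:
$Q^{2}{\left(6 + 5 \right)} = \left(6 + 5\right)^{2} = 11^{2} = 121$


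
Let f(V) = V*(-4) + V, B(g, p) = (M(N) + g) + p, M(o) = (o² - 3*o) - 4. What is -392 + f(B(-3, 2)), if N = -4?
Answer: -461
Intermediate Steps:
M(o) = -4 + o² - 3*o
B(g, p) = 24 + g + p (B(g, p) = ((-4 + (-4)² - 3*(-4)) + g) + p = ((-4 + 16 + 12) + g) + p = (24 + g) + p = 24 + g + p)
f(V) = -3*V (f(V) = -4*V + V = -3*V)
-392 + f(B(-3, 2)) = -392 - 3*(24 - 3 + 2) = -392 - 3*23 = -392 - 69 = -461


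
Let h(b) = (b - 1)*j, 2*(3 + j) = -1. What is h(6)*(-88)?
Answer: 1540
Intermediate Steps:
j = -7/2 (j = -3 + (½)*(-1) = -3 - ½ = -7/2 ≈ -3.5000)
h(b) = 7/2 - 7*b/2 (h(b) = (b - 1)*(-7/2) = (-1 + b)*(-7/2) = 7/2 - 7*b/2)
h(6)*(-88) = (7/2 - 7/2*6)*(-88) = (7/2 - 21)*(-88) = -35/2*(-88) = 1540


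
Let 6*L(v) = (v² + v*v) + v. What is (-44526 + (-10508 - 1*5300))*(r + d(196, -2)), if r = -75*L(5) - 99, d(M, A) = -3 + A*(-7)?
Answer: 46789017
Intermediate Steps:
L(v) = v²/3 + v/6 (L(v) = ((v² + v*v) + v)/6 = ((v² + v²) + v)/6 = (2*v² + v)/6 = (v + 2*v²)/6 = v²/3 + v/6)
d(M, A) = -3 - 7*A
r = -1573/2 (r = -25*5*(1 + 2*5)/2 - 99 = -25*5*(1 + 10)/2 - 99 = -25*5*11/2 - 99 = -75*55/6 - 99 = -1375/2 - 99 = -1573/2 ≈ -786.50)
(-44526 + (-10508 - 1*5300))*(r + d(196, -2)) = (-44526 + (-10508 - 1*5300))*(-1573/2 + (-3 - 7*(-2))) = (-44526 + (-10508 - 5300))*(-1573/2 + (-3 + 14)) = (-44526 - 15808)*(-1573/2 + 11) = -60334*(-1551/2) = 46789017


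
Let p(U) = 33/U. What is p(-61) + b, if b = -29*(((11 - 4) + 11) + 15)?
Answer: -58410/61 ≈ -957.54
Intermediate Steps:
b = -957 (b = -29*((7 + 11) + 15) = -29*(18 + 15) = -29*33 = -957)
p(-61) + b = 33/(-61) - 957 = 33*(-1/61) - 957 = -33/61 - 957 = -58410/61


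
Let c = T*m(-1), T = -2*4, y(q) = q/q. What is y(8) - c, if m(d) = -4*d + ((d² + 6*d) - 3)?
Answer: -31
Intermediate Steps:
y(q) = 1
m(d) = -3 + d² + 2*d (m(d) = -4*d + (-3 + d² + 6*d) = -3 + d² + 2*d)
T = -8
c = 32 (c = -8*(-3 + (-1)² + 2*(-1)) = -8*(-3 + 1 - 2) = -8*(-4) = 32)
y(8) - c = 1 - 1*32 = 1 - 32 = -31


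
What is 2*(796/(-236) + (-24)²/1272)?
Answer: -18262/3127 ≈ -5.8401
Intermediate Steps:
2*(796/(-236) + (-24)²/1272) = 2*(796*(-1/236) + 576*(1/1272)) = 2*(-199/59 + 24/53) = 2*(-9131/3127) = -18262/3127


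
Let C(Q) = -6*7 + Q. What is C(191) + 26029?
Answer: 26178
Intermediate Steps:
C(Q) = -42 + Q
C(191) + 26029 = (-42 + 191) + 26029 = 149 + 26029 = 26178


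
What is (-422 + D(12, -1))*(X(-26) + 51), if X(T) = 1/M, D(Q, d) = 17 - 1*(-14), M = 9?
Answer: -179860/9 ≈ -19984.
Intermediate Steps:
D(Q, d) = 31 (D(Q, d) = 17 + 14 = 31)
X(T) = ⅑ (X(T) = 1/9 = ⅑)
(-422 + D(12, -1))*(X(-26) + 51) = (-422 + 31)*(⅑ + 51) = -391*460/9 = -179860/9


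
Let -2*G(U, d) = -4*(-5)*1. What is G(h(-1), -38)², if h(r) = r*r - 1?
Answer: 100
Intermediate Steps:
h(r) = -1 + r² (h(r) = r² - 1 = -1 + r²)
G(U, d) = -10 (G(U, d) = -(-4*(-5))/2 = -10)
G(h(-1), -38)² = (-10)² = 100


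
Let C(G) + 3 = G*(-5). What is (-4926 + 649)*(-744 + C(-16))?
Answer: 2852759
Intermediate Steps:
C(G) = -3 - 5*G (C(G) = -3 + G*(-5) = -3 - 5*G)
(-4926 + 649)*(-744 + C(-16)) = (-4926 + 649)*(-744 + (-3 - 5*(-16))) = -4277*(-744 + (-3 + 80)) = -4277*(-744 + 77) = -4277*(-667) = 2852759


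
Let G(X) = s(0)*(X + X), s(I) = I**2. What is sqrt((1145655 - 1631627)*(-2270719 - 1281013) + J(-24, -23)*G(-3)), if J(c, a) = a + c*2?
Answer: 4*sqrt(107877643969) ≈ 1.3138e+6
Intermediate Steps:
G(X) = 0 (G(X) = 0**2*(X + X) = 0*(2*X) = 0)
J(c, a) = a + 2*c
sqrt((1145655 - 1631627)*(-2270719 - 1281013) + J(-24, -23)*G(-3)) = sqrt((1145655 - 1631627)*(-2270719 - 1281013) + (-23 + 2*(-24))*0) = sqrt(-485972*(-3551732) + (-23 - 48)*0) = sqrt(1726042303504 - 71*0) = sqrt(1726042303504 + 0) = sqrt(1726042303504) = 4*sqrt(107877643969)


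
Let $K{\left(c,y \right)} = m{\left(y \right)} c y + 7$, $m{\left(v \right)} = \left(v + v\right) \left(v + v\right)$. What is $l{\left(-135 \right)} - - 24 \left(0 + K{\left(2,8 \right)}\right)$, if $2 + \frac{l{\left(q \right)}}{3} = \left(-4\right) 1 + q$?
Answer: $98049$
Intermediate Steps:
$m{\left(v \right)} = 4 v^{2}$ ($m{\left(v \right)} = 2 v 2 v = 4 v^{2}$)
$l{\left(q \right)} = -18 + 3 q$ ($l{\left(q \right)} = -6 + 3 \left(\left(-4\right) 1 + q\right) = -6 + 3 \left(-4 + q\right) = -6 + \left(-12 + 3 q\right) = -18 + 3 q$)
$K{\left(c,y \right)} = 7 + 4 c y^{3}$ ($K{\left(c,y \right)} = 4 y^{2} c y + 7 = 4 c y^{2} y + 7 = 4 c y^{3} + 7 = 7 + 4 c y^{3}$)
$l{\left(-135 \right)} - - 24 \left(0 + K{\left(2,8 \right)}\right) = \left(-18 + 3 \left(-135\right)\right) - - 24 \left(0 + \left(7 + 4 \cdot 2 \cdot 8^{3}\right)\right) = \left(-18 - 405\right) - - 24 \left(0 + \left(7 + 4 \cdot 2 \cdot 512\right)\right) = -423 - - 24 \left(0 + \left(7 + 4096\right)\right) = -423 - - 24 \left(0 + 4103\right) = -423 - \left(-24\right) 4103 = -423 - -98472 = -423 + 98472 = 98049$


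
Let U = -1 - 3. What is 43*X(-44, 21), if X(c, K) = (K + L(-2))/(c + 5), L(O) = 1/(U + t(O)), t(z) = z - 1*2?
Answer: -7181/312 ≈ -23.016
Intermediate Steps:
t(z) = -2 + z (t(z) = z - 2 = -2 + z)
U = -4
L(O) = 1/(-6 + O) (L(O) = 1/(-4 + (-2 + O)) = 1/(-6 + O))
X(c, K) = (-⅛ + K)/(5 + c) (X(c, K) = (K + 1/(-6 - 2))/(c + 5) = (K + 1/(-8))/(5 + c) = (K - ⅛)/(5 + c) = (-⅛ + K)/(5 + c))
43*X(-44, 21) = 43*((-⅛ + 21)/(5 - 44)) = 43*((167/8)/(-39)) = 43*(-1/39*167/8) = 43*(-167/312) = -7181/312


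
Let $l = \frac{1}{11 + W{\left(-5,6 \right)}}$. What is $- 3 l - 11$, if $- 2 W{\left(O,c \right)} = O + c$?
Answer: $- \frac{79}{7} \approx -11.286$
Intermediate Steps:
$W{\left(O,c \right)} = - \frac{O}{2} - \frac{c}{2}$ ($W{\left(O,c \right)} = - \frac{O + c}{2} = - \frac{O}{2} - \frac{c}{2}$)
$l = \frac{2}{21}$ ($l = \frac{1}{11 - \frac{1}{2}} = \frac{1}{\frac{21}{2}} = \frac{2}{21} \approx 0.095238$)
$- 3 l - 11 = \left(-3\right) \frac{2}{21} - 11 = - \frac{2}{7} - 11 = - \frac{79}{7}$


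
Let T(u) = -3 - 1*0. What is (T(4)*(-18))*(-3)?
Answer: -162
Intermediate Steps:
T(u) = -3 (T(u) = -3 + 0 = -3)
(T(4)*(-18))*(-3) = -3*(-18)*(-3) = 54*(-3) = -162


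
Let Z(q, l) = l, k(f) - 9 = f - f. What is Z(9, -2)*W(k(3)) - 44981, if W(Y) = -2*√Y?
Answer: -44969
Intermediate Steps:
k(f) = 9 (k(f) = 9 + (f - f) = 9 + 0 = 9)
Z(9, -2)*W(k(3)) - 44981 = -(-4)*√9 - 44981 = -(-4)*3 - 44981 = -2*(-6) - 44981 = 12 - 44981 = -44969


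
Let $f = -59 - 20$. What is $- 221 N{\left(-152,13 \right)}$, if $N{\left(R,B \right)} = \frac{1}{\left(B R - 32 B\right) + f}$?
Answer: $\frac{221}{2471} \approx 0.089437$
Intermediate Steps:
$f = -79$
$N{\left(R,B \right)} = \frac{1}{-79 - 32 B + B R}$ ($N{\left(R,B \right)} = \frac{1}{\left(B R - 32 B\right) - 79} = \frac{1}{\left(- 32 B + B R\right) - 79} = \frac{1}{-79 - 32 B + B R}$)
$- 221 N{\left(-152,13 \right)} = - \frac{221}{-79 - 416 + 13 \left(-152\right)} = - \frac{221}{-79 - 416 - 1976} = - \frac{221}{-2471} = \left(-221\right) \left(- \frac{1}{2471}\right) = \frac{221}{2471}$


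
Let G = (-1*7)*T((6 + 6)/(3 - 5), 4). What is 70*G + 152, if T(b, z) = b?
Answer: 3092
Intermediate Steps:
G = 42 (G = (-1*7)*((6 + 6)/(3 - 5)) = -84/(-2) = -84*(-1)/2 = -7*(-6) = 42)
70*G + 152 = 70*42 + 152 = 2940 + 152 = 3092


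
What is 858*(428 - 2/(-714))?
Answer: 43699942/119 ≈ 3.6723e+5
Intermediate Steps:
858*(428 - 2/(-714)) = 858*(428 - 2*(-1/714)) = 858*(428 + 1/357) = 858*(152797/357) = 43699942/119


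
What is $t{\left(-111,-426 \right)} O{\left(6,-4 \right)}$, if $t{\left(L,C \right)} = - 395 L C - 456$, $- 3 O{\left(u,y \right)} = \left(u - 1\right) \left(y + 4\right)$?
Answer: $0$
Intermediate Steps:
$O{\left(u,y \right)} = - \frac{\left(-1 + u\right) \left(4 + y\right)}{3}$ ($O{\left(u,y \right)} = - \frac{\left(u - 1\right) \left(y + 4\right)}{3} = - \frac{\left(-1 + u\right) \left(4 + y\right)}{3}$)
$t{\left(L,C \right)} = -456 - 395 C L$ ($t{\left(L,C \right)} = - 395 C L - 456 = -456 - 395 C L$)
$t{\left(-111,-426 \right)} O{\left(6,-4 \right)} = \left(-456 - \left(-168270\right) \left(-111\right)\right) \left(\frac{4}{3} - 8 + \frac{1}{3} \left(-4\right) - 2 \left(-4\right)\right) = \left(-456 - 18677970\right) \left(\frac{4}{3} - 8 - \frac{4}{3} + 8\right) = \left(-18678426\right) 0 = 0$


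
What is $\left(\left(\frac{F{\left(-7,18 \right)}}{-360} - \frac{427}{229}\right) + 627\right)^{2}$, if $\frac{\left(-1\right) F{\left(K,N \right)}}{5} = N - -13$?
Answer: $\frac{106385423977561}{271854144} \approx 3.9133 \cdot 10^{5}$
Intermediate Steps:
$F{\left(K,N \right)} = -65 - 5 N$ ($F{\left(K,N \right)} = - 5 \left(N - -13\right) = - 5 \left(N + 13\right) = - 5 \left(13 + N\right) = -65 - 5 N$)
$\left(\left(\frac{F{\left(-7,18 \right)}}{-360} - \frac{427}{229}\right) + 627\right)^{2} = \left(\left(\frac{-65 - 90}{-360} - \frac{427}{229}\right) + 627\right)^{2} = \left(\left(\left(-65 - 90\right) \left(- \frac{1}{360}\right) - \frac{427}{229}\right) + 627\right)^{2} = \left(\left(\left(-155\right) \left(- \frac{1}{360}\right) - \frac{427}{229}\right) + 627\right)^{2} = \left(\left(\frac{31}{72} - \frac{427}{229}\right) + 627\right)^{2} = \left(- \frac{23645}{16488} + 627\right)^{2} = \left(\frac{10314331}{16488}\right)^{2} = \frac{106385423977561}{271854144}$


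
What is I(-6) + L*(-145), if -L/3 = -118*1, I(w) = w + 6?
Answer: -51330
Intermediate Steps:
I(w) = 6 + w
L = 354 (L = -(-354) = -3*(-118) = 354)
I(-6) + L*(-145) = (6 - 6) + 354*(-145) = 0 - 51330 = -51330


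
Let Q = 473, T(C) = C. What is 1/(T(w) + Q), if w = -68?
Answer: 1/405 ≈ 0.0024691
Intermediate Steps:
1/(T(w) + Q) = 1/(-68 + 473) = 1/405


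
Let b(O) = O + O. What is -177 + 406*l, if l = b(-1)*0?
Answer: -177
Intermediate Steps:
b(O) = 2*O
l = 0 (l = (2*(-1))*0 = -2*0 = 0)
-177 + 406*l = -177 + 406*0 = -177 + 0 = -177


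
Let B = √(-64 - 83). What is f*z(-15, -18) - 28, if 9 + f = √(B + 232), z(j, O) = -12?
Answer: 80 - 12*√(232 + 7*I*√3) ≈ -102.84 - 4.7744*I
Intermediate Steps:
B = 7*I*√3 (B = √(-147) = 7*I*√3 ≈ 12.124*I)
f = -9 + √(232 + 7*I*√3) (f = -9 + √(7*I*√3 + 232) = -9 + √(232 + 7*I*√3) ≈ 6.2367 + 0.39787*I)
f*z(-15, -18) - 28 = (-9 + √(232 + 7*I*√3))*(-12) - 28 = (108 - 12*√(232 + 7*I*√3)) - 28 = 80 - 12*√(232 + 7*I*√3)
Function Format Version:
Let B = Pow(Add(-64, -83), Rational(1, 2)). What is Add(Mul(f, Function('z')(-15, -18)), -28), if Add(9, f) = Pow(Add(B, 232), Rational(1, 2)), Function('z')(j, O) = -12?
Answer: Add(80, Mul(-12, Pow(Add(232, Mul(7, I, Pow(3, Rational(1, 2)))), Rational(1, 2)))) ≈ Add(-102.84, Mul(-4.7744, I))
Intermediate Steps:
B = Mul(7, I, Pow(3, Rational(1, 2))) (B = Pow(-147, Rational(1, 2)) = Mul(7, I, Pow(3, Rational(1, 2))) ≈ Mul(12.124, I))
f = Add(-9, Pow(Add(232, Mul(7, I, Pow(3, Rational(1, 2)))), Rational(1, 2))) (f = Add(-9, Pow(Add(Mul(7, I, Pow(3, Rational(1, 2))), 232), Rational(1, 2))) = Add(-9, Pow(Add(232, Mul(7, I, Pow(3, Rational(1, 2)))), Rational(1, 2))) ≈ Add(6.2367, Mul(0.39787, I)))
Add(Mul(f, Function('z')(-15, -18)), -28) = Add(Mul(Add(-9, Pow(Add(232, Mul(7, I, Pow(3, Rational(1, 2)))), Rational(1, 2))), -12), -28) = Add(Add(108, Mul(-12, Pow(Add(232, Mul(7, I, Pow(3, Rational(1, 2)))), Rational(1, 2)))), -28) = Add(80, Mul(-12, Pow(Add(232, Mul(7, I, Pow(3, Rational(1, 2)))), Rational(1, 2))))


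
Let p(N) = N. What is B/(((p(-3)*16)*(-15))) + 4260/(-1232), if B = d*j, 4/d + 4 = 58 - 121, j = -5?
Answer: -321059/92862 ≈ -3.4574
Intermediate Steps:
d = -4/67 (d = 4/(-4 + (58 - 121)) = 4/(-4 - 63) = 4/(-67) = 4*(-1/67) = -4/67 ≈ -0.059702)
B = 20/67 (B = -4/67*(-5) = 20/67 ≈ 0.29851)
B/(((p(-3)*16)*(-15))) + 4260/(-1232) = 20/(67*((-3*16*(-15)))) + 4260/(-1232) = 20/(67*((-48*(-15)))) + 4260*(-1/1232) = (20/67)/720 - 1065/308 = (20/67)*(1/720) - 1065/308 = 1/2412 - 1065/308 = -321059/92862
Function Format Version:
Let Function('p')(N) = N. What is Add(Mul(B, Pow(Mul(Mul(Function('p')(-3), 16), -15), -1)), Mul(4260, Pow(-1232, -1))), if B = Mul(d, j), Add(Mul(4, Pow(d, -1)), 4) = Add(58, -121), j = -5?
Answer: Rational(-321059, 92862) ≈ -3.4574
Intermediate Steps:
d = Rational(-4, 67) (d = Mul(4, Pow(Add(-4, Add(58, -121)), -1)) = Mul(4, Pow(Add(-4, -63), -1)) = Mul(4, Pow(-67, -1)) = Mul(4, Rational(-1, 67)) = Rational(-4, 67) ≈ -0.059702)
B = Rational(20, 67) (B = Mul(Rational(-4, 67), -5) = Rational(20, 67) ≈ 0.29851)
Add(Mul(B, Pow(Mul(Mul(Function('p')(-3), 16), -15), -1)), Mul(4260, Pow(-1232, -1))) = Add(Mul(Rational(20, 67), Pow(Mul(Mul(-3, 16), -15), -1)), Mul(4260, Pow(-1232, -1))) = Add(Mul(Rational(20, 67), Pow(Mul(-48, -15), -1)), Mul(4260, Rational(-1, 1232))) = Add(Mul(Rational(20, 67), Pow(720, -1)), Rational(-1065, 308)) = Add(Mul(Rational(20, 67), Rational(1, 720)), Rational(-1065, 308)) = Add(Rational(1, 2412), Rational(-1065, 308)) = Rational(-321059, 92862)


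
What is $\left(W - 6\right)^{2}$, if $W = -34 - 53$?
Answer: $8649$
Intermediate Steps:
$W = -87$
$\left(W - 6\right)^{2} = \left(-87 - 6\right)^{2} = \left(-93\right)^{2} = 8649$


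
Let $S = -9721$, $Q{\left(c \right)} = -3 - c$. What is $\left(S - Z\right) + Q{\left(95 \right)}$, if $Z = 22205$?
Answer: $-32024$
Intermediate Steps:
$\left(S - Z\right) + Q{\left(95 \right)} = \left(-9721 - 22205\right) - 98 = -31926 - 98 = -32024$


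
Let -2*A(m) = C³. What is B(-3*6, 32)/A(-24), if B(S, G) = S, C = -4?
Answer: -9/16 ≈ -0.56250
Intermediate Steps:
A(m) = 32 (A(m) = -½*(-4)³ = -½*(-64) = 32)
B(-3*6, 32)/A(-24) = -3*6/32 = -18*1/32 = -9/16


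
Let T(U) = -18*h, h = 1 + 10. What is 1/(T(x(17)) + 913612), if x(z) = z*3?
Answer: 1/913414 ≈ 1.0948e-6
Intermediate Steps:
h = 11
x(z) = 3*z
T(U) = -198 (T(U) = -18*11 = -198)
1/(T(x(17)) + 913612) = 1/(-198 + 913612) = 1/913414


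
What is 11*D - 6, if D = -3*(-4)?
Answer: 126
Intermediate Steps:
D = 12
11*D - 6 = 11*12 - 6 = 132 - 6 = 126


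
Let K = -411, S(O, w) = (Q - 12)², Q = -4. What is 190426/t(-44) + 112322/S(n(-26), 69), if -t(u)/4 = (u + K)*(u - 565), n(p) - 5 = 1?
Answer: 15555838663/35468160 ≈ 438.59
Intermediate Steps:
n(p) = 6 (n(p) = 5 + 1 = 6)
S(O, w) = 256 (S(O, w) = (-4 - 12)² = (-16)² = 256)
t(u) = -4*(-565 + u)*(-411 + u) (t(u) = -4*(u - 411)*(u - 565) = -4*(-411 + u)*(-565 + u) = -4*(-565 + u)*(-411 + u))
190426/t(-44) + 112322/S(n(-26), 69) = 190426/(-928860 - 4*(-44)² + 3904*(-44)) + 112322/256 = 190426/(-928860 - 4*1936 - 171776) + 112322*(1/256) = 190426/(-928860 - 7744 - 171776) + 56161/128 = 190426/(-1108380) + 56161/128 = 190426*(-1/1108380) + 56161/128 = -95213/554190 + 56161/128 = 15555838663/35468160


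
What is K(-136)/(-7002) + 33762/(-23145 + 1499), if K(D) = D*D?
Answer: -159191485/37891323 ≈ -4.2013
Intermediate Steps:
K(D) = D²
K(-136)/(-7002) + 33762/(-23145 + 1499) = (-136)²/(-7002) + 33762/(-23145 + 1499) = 18496*(-1/7002) + 33762/(-21646) = -9248/3501 + 33762*(-1/21646) = -9248/3501 - 16881/10823 = -159191485/37891323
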